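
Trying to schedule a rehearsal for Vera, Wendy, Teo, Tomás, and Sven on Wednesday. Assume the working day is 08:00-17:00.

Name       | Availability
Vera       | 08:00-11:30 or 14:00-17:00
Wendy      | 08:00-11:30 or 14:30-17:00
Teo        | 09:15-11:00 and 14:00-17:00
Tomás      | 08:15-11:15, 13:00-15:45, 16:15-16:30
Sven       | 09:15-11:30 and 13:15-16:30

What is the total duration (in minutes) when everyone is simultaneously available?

Vera ∩ Wendy: 08:00-11:30, 14:30-17:00.
Vera ∩ Wendy ∩ Teo: 09:15-11:00, 14:30-17:00.
Vera ∩ Wendy ∩ Teo ∩ Tomás: 09:15-11:00, 14:30-15:45, 16:15-16:30.
Vera ∩ Wendy ∩ Teo ∩ Tomás ∩ Sven: 09:15-11:00, 14:30-15:45, 16:15-16:30.
Summing the common windows: 105 + 75 + 15 = 195 minutes.

195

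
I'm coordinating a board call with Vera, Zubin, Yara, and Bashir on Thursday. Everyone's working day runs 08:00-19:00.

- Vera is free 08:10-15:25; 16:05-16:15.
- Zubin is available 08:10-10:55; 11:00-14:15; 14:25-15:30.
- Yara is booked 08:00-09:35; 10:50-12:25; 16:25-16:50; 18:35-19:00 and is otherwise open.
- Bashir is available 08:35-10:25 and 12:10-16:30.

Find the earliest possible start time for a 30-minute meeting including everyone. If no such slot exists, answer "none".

Vera free: 08:10-15:25, 16:05-16:15.
Zubin free: 08:10-10:55, 11:00-14:15, 14:25-15:30.
Yara free: 09:35-10:50, 12:25-16:25, 16:50-18:35 (invert busy blocks within the working day).
Bashir free: 08:35-10:25, 12:10-16:30.
Vera ∩ Zubin: 08:10-10:55, 11:00-14:15, 14:25-15:25.
Vera ∩ Zubin ∩ Yara: 09:35-10:50, 12:25-14:15, 14:25-15:25.
Vera ∩ Zubin ∩ Yara ∩ Bashir: 09:35-10:25, 12:25-14:15, 14:25-15:25.
The first common window of at least 30 minutes is 09:35-10:25, so the earliest start is 09:35.

09:35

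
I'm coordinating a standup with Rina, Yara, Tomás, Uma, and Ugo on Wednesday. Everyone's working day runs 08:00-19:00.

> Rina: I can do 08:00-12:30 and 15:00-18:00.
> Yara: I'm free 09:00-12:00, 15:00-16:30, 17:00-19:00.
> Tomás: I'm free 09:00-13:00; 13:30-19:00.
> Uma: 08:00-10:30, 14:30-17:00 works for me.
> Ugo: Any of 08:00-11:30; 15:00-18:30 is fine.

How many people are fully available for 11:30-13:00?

1

Tomás can make the full 11:30-13:00 slot — that's 1.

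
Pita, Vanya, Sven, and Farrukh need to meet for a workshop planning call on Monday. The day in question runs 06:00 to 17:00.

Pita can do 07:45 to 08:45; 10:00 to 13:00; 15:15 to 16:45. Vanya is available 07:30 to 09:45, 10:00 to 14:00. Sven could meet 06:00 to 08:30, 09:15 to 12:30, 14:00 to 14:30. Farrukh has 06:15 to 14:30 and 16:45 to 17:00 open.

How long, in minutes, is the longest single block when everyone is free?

Pita ∩ Vanya: 07:45-08:45, 10:00-13:00.
Pita ∩ Vanya ∩ Sven: 07:45-08:30, 10:00-12:30.
Pita ∩ Vanya ∩ Sven ∩ Farrukh: 07:45-08:30, 10:00-12:30.
Those are the intersection windows.
The longest is 10:00-12:30 at 150 minutes.

150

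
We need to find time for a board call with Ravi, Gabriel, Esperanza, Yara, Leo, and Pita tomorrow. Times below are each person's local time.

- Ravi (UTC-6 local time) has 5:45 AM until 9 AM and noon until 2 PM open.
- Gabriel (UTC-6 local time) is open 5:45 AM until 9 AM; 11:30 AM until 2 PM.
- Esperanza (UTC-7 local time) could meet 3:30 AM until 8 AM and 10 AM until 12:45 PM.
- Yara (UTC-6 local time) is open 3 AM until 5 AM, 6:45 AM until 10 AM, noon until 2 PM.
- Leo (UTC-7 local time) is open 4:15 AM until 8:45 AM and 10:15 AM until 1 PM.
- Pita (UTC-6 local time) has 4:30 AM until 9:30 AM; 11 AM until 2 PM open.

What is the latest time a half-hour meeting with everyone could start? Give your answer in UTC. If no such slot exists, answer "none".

19:15

Ravi in UTC: 11:45-15:00, 18:00-20:00 (add 6h to convert from UTC-6).
Gabriel in UTC: 11:45-15:00, 17:30-20:00 (add 6h to convert from UTC-6).
Esperanza in UTC: 10:30-15:00, 17:00-19:45 (add 7h to convert from UTC-7).
Yara in UTC: 09:00-11:00, 12:45-16:00, 18:00-20:00 (add 6h to convert from UTC-6).
Leo in UTC: 11:15-15:45, 17:15-20:00 (add 7h to convert from UTC-7).
Pita in UTC: 10:30-15:30, 17:00-20:00 (add 6h to convert from UTC-6).
Ravi ∩ Gabriel: 11:45-15:00, 18:00-20:00.
Ravi ∩ Gabriel ∩ Esperanza: 11:45-15:00, 18:00-19:45.
Ravi ∩ Gabriel ∩ Esperanza ∩ Yara: 12:45-15:00, 18:00-19:45.
Ravi ∩ Gabriel ∩ Esperanza ∩ Yara ∩ Leo: 12:45-15:00, 18:00-19:45.
Ravi ∩ Gabriel ∩ Esperanza ∩ Yara ∩ Leo ∩ Pita: 12:45-15:00, 18:00-19:45.
The last common window of at least 30 minutes is 18:00-19:45; a 30-minute meeting can start as late as 19:15 and still end by 19:45.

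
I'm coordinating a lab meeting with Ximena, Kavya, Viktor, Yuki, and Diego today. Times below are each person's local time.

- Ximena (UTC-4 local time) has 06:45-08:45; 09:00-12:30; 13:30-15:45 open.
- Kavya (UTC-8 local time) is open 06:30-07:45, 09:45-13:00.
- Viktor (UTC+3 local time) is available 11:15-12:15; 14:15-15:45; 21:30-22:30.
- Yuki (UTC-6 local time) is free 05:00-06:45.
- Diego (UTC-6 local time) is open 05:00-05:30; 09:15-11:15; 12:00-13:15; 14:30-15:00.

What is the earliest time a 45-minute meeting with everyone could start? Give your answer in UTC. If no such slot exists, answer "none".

Ximena in UTC: 10:45-12:45, 13:00-16:30, 17:30-19:45 (add 4h to convert from UTC-4).
Kavya in UTC: 14:30-15:45, 17:45-21:00 (add 8h to convert from UTC-8).
Viktor in UTC: 08:15-09:15, 11:15-12:45, 18:30-19:30 (subtract 3h to convert from UTC+3).
Yuki in UTC: 11:00-12:45 (add 6h to convert from UTC-6).
Diego in UTC: 11:00-11:30, 15:15-17:15, 18:00-19:15, 20:30-21:00 (add 6h to convert from UTC-6).
Ximena ∩ Kavya: 14:30-15:45, 17:45-19:45.
Ximena ∩ Kavya ∩ Viktor: 18:30-19:30.
Ximena ∩ Kavya ∩ Viktor ∩ Yuki: ∅.
Ximena ∩ Kavya ∩ Viktor ∩ Yuki ∩ Diego: ∅.
There is no time when everyone is free.
No common window is at least 45 minutes long.

none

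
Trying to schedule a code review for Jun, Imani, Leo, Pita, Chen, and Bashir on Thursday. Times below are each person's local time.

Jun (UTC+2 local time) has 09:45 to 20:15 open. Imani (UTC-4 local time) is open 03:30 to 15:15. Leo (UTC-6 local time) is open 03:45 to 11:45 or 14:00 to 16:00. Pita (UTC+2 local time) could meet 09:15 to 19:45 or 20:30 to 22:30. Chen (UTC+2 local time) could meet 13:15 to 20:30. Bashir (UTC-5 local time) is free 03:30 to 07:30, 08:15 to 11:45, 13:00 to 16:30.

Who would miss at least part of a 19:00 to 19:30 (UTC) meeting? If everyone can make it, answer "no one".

Chen, Imani, Jun, Leo

Jun in UTC: 07:45-18:15 (subtract 2h to convert from UTC+2).
Imani in UTC: 07:30-19:15 (add 4h to convert from UTC-4).
Leo in UTC: 09:45-17:45, 20:00-22:00 (add 6h to convert from UTC-6).
Pita in UTC: 07:15-17:45, 18:30-20:30 (subtract 2h to convert from UTC+2).
Chen in UTC: 11:15-18:30 (subtract 2h to convert from UTC+2).
Bashir in UTC: 08:30-12:30, 13:15-16:45, 18:00-21:30 (add 5h to convert from UTC-5).
Jun: not fully free for 19:00-19:30. Imani: not fully free for 19:00-19:30. Leo: not fully free for 19:00-19:30. Pita: free for 19:00-19:30. Chen: not fully free for 19:00-19:30. Bashir: free for 19:00-19:30.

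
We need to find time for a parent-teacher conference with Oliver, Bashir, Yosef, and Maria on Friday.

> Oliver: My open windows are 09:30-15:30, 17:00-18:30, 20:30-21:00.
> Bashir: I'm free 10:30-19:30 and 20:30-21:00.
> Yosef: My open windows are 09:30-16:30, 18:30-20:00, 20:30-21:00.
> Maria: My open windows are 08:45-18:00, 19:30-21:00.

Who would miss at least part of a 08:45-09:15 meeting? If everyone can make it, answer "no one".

Oliver: not fully free for 08:45-09:15. Bashir: not fully free for 08:45-09:15. Yosef: not fully free for 08:45-09:15. Maria: free for 08:45-09:15.

Bashir, Oliver, Yosef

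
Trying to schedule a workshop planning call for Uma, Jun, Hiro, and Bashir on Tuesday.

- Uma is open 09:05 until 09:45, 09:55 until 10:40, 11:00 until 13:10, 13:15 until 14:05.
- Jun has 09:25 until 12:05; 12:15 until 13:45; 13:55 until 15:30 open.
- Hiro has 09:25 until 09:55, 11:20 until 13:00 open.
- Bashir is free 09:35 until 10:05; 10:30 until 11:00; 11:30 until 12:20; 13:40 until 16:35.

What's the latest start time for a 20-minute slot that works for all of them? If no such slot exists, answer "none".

11:45

Uma ∩ Jun: 09:25-09:45, 09:55-10:40, 11:00-12:05, 12:15-13:10, 13:15-13:45, 13:55-14:05.
Uma ∩ Jun ∩ Hiro: 09:25-09:45, 11:20-12:05, 12:15-13:00.
Uma ∩ Jun ∩ Hiro ∩ Bashir: 09:35-09:45, 11:30-12:05, 12:15-12:20.
Those are the intersection windows.
The last common window of at least 20 minutes is 11:30-12:05; a 20-minute meeting can start as late as 11:45 and still end by 12:05.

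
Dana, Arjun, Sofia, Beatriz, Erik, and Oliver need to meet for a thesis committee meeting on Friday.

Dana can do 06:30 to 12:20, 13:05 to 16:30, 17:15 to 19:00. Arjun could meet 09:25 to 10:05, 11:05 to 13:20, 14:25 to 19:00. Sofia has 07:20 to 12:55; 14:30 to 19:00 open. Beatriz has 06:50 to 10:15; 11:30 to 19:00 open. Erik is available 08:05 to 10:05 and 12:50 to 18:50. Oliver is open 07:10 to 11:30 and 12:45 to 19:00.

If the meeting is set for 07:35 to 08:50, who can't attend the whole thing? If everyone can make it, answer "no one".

Dana: free for 07:35-08:50. Arjun: not fully free for 07:35-08:50. Sofia: free for 07:35-08:50. Beatriz: free for 07:35-08:50. Erik: not fully free for 07:35-08:50. Oliver: free for 07:35-08:50.

Arjun, Erik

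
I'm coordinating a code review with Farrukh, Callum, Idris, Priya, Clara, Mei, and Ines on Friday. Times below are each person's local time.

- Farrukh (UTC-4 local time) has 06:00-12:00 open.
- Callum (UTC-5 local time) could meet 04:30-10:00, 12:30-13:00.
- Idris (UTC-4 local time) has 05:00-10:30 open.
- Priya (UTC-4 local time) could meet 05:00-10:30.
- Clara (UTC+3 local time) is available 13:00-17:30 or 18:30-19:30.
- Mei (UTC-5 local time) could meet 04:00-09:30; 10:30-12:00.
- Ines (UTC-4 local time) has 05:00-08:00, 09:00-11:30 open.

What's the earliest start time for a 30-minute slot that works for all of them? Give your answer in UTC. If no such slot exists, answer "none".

10:00

Farrukh in UTC: 10:00-16:00 (add 4h to convert from UTC-4).
Callum in UTC: 09:30-15:00, 17:30-18:00 (add 5h to convert from UTC-5).
Idris in UTC: 09:00-14:30 (add 4h to convert from UTC-4).
Priya in UTC: 09:00-14:30 (add 4h to convert from UTC-4).
Clara in UTC: 10:00-14:30, 15:30-16:30 (subtract 3h to convert from UTC+3).
Mei in UTC: 09:00-14:30, 15:30-17:00 (add 5h to convert from UTC-5).
Ines in UTC: 09:00-12:00, 13:00-15:30 (add 4h to convert from UTC-4).
Farrukh ∩ Callum: 10:00-15:00.
Farrukh ∩ Callum ∩ Idris: 10:00-14:30.
Farrukh ∩ Callum ∩ Idris ∩ Priya: 10:00-14:30.
Farrukh ∩ Callum ∩ Idris ∩ Priya ∩ Clara: 10:00-14:30.
Farrukh ∩ Callum ∩ Idris ∩ Priya ∩ Clara ∩ Mei: 10:00-14:30.
Farrukh ∩ Callum ∩ Idris ∩ Priya ∩ Clara ∩ Mei ∩ Ines: 10:00-12:00, 13:00-14:30.
The first common window of at least 30 minutes is 10:00-12:00, so the earliest start is 10:00.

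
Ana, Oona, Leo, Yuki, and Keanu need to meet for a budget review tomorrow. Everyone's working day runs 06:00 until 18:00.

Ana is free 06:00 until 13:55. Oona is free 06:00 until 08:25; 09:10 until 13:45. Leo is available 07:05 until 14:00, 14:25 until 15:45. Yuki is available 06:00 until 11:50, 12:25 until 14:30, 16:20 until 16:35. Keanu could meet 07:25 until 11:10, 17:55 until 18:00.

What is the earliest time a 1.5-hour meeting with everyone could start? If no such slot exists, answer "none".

Ana ∩ Oona: 06:00-08:25, 09:10-13:45.
Ana ∩ Oona ∩ Leo: 07:05-08:25, 09:10-13:45.
Ana ∩ Oona ∩ Leo ∩ Yuki: 07:05-08:25, 09:10-11:50, 12:25-13:45.
Ana ∩ Oona ∩ Leo ∩ Yuki ∩ Keanu: 07:25-08:25, 09:10-11:10.
Those are the intersection windows.
The first common window of at least 90 minutes is 09:10-11:10, so the earliest start is 09:10.

09:10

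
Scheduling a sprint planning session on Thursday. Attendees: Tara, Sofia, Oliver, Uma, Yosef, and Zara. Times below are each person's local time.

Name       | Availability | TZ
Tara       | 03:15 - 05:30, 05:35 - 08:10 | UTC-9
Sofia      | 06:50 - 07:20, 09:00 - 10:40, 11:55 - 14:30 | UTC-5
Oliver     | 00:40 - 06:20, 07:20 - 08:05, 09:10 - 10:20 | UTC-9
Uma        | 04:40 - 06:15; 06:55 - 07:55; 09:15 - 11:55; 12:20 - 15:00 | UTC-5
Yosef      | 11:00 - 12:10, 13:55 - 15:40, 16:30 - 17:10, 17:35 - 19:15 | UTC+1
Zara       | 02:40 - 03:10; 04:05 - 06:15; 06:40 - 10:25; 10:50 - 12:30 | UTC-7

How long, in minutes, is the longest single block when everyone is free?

Tara in UTC: 12:15-14:30, 14:35-17:10 (add 9h to convert from UTC-9).
Sofia in UTC: 11:50-12:20, 14:00-15:40, 16:55-19:30 (add 5h to convert from UTC-5).
Oliver in UTC: 09:40-15:20, 16:20-17:05, 18:10-19:20 (add 9h to convert from UTC-9).
Uma in UTC: 09:40-11:15, 11:55-12:55, 14:15-16:55, 17:20-20:00 (add 5h to convert from UTC-5).
Yosef in UTC: 10:00-11:10, 12:55-14:40, 15:30-16:10, 16:35-18:15 (subtract 1h to convert from UTC+1).
Zara in UTC: 09:40-10:10, 11:05-13:15, 13:40-17:25, 17:50-19:30 (add 7h to convert from UTC-7).
Tara ∩ Sofia: 12:15-12:20, 14:00-14:30, 14:35-15:40, 16:55-17:10.
Tara ∩ Sofia ∩ Oliver: 12:15-12:20, 14:00-14:30, 14:35-15:20, 16:55-17:05.
Tara ∩ Sofia ∩ Oliver ∩ Uma: 12:15-12:20, 14:15-14:30, 14:35-15:20.
Tara ∩ Sofia ∩ Oliver ∩ Uma ∩ Yosef: 14:15-14:30, 14:35-14:40.
Tara ∩ Sofia ∩ Oliver ∩ Uma ∩ Yosef ∩ Zara: 14:15-14:30, 14:35-14:40.
So the common availability across everyone is 14:15-14:30, 14:35-14:40.
The longest is 14:15-14:30 at 15 minutes.

15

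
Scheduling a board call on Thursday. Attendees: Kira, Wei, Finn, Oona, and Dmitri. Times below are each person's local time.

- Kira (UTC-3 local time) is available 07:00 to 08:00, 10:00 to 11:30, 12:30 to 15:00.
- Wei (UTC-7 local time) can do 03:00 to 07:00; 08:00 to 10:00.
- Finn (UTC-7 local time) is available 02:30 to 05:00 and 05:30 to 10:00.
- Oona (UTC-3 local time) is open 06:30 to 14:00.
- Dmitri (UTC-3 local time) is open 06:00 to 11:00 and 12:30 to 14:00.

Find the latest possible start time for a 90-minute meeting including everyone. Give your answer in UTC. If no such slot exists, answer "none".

Kira in UTC: 10:00-11:00, 13:00-14:30, 15:30-18:00 (add 3h to convert from UTC-3).
Wei in UTC: 10:00-14:00, 15:00-17:00 (add 7h to convert from UTC-7).
Finn in UTC: 09:30-12:00, 12:30-17:00 (add 7h to convert from UTC-7).
Oona in UTC: 09:30-17:00 (add 3h to convert from UTC-3).
Dmitri in UTC: 09:00-14:00, 15:30-17:00 (add 3h to convert from UTC-3).
Kira ∩ Wei: 10:00-11:00, 13:00-14:00, 15:30-17:00.
Kira ∩ Wei ∩ Finn: 10:00-11:00, 13:00-14:00, 15:30-17:00.
Kira ∩ Wei ∩ Finn ∩ Oona: 10:00-11:00, 13:00-14:00, 15:30-17:00.
Kira ∩ Wei ∩ Finn ∩ Oona ∩ Dmitri: 10:00-11:00, 13:00-14:00, 15:30-17:00.
The last common window of at least 90 minutes is 15:30-17:00; a 90-minute meeting can start as late as 15:30 and still end by 17:00.

15:30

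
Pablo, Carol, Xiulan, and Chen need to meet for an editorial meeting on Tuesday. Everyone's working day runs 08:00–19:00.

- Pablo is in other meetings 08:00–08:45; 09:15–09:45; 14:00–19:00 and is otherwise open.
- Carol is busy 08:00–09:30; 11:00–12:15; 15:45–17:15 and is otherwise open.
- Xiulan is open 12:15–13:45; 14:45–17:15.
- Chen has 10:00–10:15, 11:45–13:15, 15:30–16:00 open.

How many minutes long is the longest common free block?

60

Pablo free: 08:45-09:15, 09:45-14:00 (invert busy blocks within the working day).
Carol free: 09:30-11:00, 12:15-15:45, 17:15-19:00 (invert busy blocks within the working day).
Xiulan free: 12:15-13:45, 14:45-17:15.
Chen free: 10:00-10:15, 11:45-13:15, 15:30-16:00.
Pablo ∩ Carol: 09:45-11:00, 12:15-14:00.
Pablo ∩ Carol ∩ Xiulan: 12:15-13:45.
Pablo ∩ Carol ∩ Xiulan ∩ Chen: 12:15-13:15.
Those are the intersection windows.
The longest is 12:15-13:15 at 60 minutes.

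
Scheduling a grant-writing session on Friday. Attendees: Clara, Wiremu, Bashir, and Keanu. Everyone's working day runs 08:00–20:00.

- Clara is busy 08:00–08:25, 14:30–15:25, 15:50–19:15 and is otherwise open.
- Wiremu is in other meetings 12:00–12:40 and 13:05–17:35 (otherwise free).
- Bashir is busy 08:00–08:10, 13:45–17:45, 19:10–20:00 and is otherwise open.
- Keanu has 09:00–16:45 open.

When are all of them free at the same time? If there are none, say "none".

09:00-12:00, 12:40-13:05

Clara free: 08:25-14:30, 15:25-15:50, 19:15-20:00 (invert busy blocks within the working day).
Wiremu free: 08:00-12:00, 12:40-13:05, 17:35-20:00 (invert busy blocks within the working day).
Bashir free: 08:10-13:45, 17:45-19:10 (invert busy blocks within the working day).
Keanu free: 09:00-16:45.
Clara ∩ Wiremu: 08:25-12:00, 12:40-13:05, 19:15-20:00.
Clara ∩ Wiremu ∩ Bashir: 08:25-12:00, 12:40-13:05.
Clara ∩ Wiremu ∩ Bashir ∩ Keanu: 09:00-12:00, 12:40-13:05.
Those are the intersection windows.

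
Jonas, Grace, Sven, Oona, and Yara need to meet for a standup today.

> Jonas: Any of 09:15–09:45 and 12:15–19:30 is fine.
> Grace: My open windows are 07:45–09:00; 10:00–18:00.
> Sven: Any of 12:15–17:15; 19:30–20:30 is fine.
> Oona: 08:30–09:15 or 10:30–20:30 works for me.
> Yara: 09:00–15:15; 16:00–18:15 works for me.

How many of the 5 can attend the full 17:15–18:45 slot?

Jonas and Oona can make the full 17:15-18:45 slot — that's 2.

2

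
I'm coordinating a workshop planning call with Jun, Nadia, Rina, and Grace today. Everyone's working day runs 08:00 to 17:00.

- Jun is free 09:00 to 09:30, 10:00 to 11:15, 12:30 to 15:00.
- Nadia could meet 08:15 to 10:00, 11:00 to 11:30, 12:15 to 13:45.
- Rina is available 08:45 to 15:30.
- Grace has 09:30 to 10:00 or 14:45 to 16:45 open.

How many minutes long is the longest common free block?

0

Jun ∩ Nadia: 09:00-09:30, 11:00-11:15, 12:30-13:45.
Jun ∩ Nadia ∩ Rina: 09:00-09:30, 11:00-11:15, 12:30-13:45.
Jun ∩ Nadia ∩ Rina ∩ Grace: ∅.
There is no time when everyone is free.
No common window exists, so the longest block is 0 minutes.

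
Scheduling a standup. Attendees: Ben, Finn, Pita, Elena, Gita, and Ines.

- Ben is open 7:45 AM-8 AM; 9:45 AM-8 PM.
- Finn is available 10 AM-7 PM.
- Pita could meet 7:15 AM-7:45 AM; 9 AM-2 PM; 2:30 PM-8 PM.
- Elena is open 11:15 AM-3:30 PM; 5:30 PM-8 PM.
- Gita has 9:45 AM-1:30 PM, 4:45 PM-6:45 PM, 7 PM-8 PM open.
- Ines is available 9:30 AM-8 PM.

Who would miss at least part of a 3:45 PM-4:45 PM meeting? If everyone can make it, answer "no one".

Elena, Gita

Ben: free for 15:45-16:45. Finn: free for 15:45-16:45. Pita: free for 15:45-16:45. Elena: not fully free for 15:45-16:45. Gita: not fully free for 15:45-16:45. Ines: free for 15:45-16:45.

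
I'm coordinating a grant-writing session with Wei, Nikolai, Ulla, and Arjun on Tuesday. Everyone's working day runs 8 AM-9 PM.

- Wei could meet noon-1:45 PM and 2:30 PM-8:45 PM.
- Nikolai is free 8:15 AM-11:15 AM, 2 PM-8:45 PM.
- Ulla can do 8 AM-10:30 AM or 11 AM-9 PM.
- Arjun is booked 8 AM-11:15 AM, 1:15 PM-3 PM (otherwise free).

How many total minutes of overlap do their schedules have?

Wei free: 12:00-13:45, 14:30-20:45.
Nikolai free: 08:15-11:15, 14:00-20:45.
Ulla free: 08:00-10:30, 11:00-21:00.
Arjun free: 11:15-13:15, 15:00-21:00 (invert busy blocks within the working day).
Wei ∩ Nikolai: 14:30-20:45.
Wei ∩ Nikolai ∩ Ulla: 14:30-20:45.
Wei ∩ Nikolai ∩ Ulla ∩ Arjun: 15:00-20:45.
That's a single block of 345 minutes.

345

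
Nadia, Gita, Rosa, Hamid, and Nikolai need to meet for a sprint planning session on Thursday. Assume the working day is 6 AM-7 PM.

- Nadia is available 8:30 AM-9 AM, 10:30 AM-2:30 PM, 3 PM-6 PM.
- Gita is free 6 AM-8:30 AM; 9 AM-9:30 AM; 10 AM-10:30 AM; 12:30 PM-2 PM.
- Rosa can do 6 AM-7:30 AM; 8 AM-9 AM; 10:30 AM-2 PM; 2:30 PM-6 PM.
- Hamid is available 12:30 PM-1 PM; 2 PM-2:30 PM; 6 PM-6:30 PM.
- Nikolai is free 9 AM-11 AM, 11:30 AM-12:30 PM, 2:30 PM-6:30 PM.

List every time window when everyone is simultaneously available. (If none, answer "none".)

Nadia ∩ Gita: 12:30-14:00.
Nadia ∩ Gita ∩ Rosa: 12:30-14:00.
Nadia ∩ Gita ∩ Rosa ∩ Hamid: 12:30-13:00.
Nadia ∩ Gita ∩ Rosa ∩ Hamid ∩ Nikolai: ∅.
There is no time when everyone is free.

none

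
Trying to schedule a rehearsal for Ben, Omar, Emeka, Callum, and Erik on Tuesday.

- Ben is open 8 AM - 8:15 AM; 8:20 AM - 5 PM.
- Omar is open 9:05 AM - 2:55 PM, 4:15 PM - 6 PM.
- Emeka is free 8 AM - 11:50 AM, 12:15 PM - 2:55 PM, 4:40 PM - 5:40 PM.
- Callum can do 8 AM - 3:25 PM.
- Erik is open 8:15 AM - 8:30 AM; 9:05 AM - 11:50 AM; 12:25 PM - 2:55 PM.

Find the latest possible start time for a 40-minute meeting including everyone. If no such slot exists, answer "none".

Ben ∩ Omar: 09:05-14:55, 16:15-17:00.
Ben ∩ Omar ∩ Emeka: 09:05-11:50, 12:15-14:55, 16:40-17:00.
Ben ∩ Omar ∩ Emeka ∩ Callum: 09:05-11:50, 12:15-14:55.
Ben ∩ Omar ∩ Emeka ∩ Callum ∩ Erik: 09:05-11:50, 12:25-14:55.
The last common window of at least 40 minutes is 12:25-14:55; a 40-minute meeting can start as late as 14:15 and still end by 14:55.

14:15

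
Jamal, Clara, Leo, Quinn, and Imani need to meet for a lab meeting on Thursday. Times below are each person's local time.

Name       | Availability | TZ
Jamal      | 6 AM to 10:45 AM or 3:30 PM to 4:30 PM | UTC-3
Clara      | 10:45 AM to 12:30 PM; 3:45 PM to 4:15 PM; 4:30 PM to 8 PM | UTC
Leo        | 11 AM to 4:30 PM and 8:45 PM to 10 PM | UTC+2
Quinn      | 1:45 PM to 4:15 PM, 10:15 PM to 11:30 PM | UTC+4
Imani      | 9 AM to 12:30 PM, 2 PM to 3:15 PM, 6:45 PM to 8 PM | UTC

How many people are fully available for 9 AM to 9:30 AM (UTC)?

Jamal in UTC: 09:00-13:45, 18:30-19:30 (add 3h to convert from UTC-3).
Clara in UTC: 10:45-12:30, 15:45-16:15, 16:30-20:00.
Leo in UTC: 09:00-14:30, 18:45-20:00 (subtract 2h to convert from UTC+2).
Quinn in UTC: 09:45-12:15, 18:15-19:30 (subtract 4h to convert from UTC+4).
Imani in UTC: 09:00-12:30, 14:00-15:15, 18:45-20:00.
Jamal, Leo, and Imani can make the full 09:00-09:30 slot — that's 3.

3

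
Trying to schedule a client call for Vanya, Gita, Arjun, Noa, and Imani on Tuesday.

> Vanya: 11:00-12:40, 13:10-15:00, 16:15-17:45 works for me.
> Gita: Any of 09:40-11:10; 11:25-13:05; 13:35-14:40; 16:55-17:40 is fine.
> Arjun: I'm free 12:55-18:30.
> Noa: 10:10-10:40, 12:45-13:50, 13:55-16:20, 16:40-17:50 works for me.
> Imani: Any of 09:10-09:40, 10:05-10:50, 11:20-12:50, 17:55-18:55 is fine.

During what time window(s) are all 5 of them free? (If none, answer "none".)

none

Vanya ∩ Gita: 11:00-11:10, 11:25-12:40, 13:35-14:40, 16:55-17:40.
Vanya ∩ Gita ∩ Arjun: 13:35-14:40, 16:55-17:40.
Vanya ∩ Gita ∩ Arjun ∩ Noa: 13:35-13:50, 13:55-14:40, 16:55-17:40.
Vanya ∩ Gita ∩ Arjun ∩ Noa ∩ Imani: ∅.
There is no time when everyone is free.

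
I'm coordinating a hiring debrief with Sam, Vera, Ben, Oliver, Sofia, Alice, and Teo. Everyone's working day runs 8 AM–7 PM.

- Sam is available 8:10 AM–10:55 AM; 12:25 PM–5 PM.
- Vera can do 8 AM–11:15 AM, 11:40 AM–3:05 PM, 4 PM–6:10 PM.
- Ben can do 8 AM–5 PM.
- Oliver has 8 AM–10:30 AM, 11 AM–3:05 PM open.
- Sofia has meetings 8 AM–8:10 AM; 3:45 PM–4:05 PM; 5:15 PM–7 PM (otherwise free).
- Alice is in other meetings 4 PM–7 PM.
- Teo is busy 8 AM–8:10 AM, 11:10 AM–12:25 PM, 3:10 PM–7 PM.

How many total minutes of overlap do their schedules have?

300

Sam free: 08:10-10:55, 12:25-17:00.
Vera free: 08:00-11:15, 11:40-15:05, 16:00-18:10.
Ben free: 08:00-17:00.
Oliver free: 08:00-10:30, 11:00-15:05.
Sofia free: 08:10-15:45, 16:05-17:15 (invert busy blocks within the working day).
Alice free: 08:00-16:00 (invert busy blocks within the working day).
Teo free: 08:10-11:10, 12:25-15:10 (invert busy blocks within the working day).
Sam ∩ Vera: 08:10-10:55, 12:25-15:05, 16:00-17:00.
Sam ∩ Vera ∩ Ben: 08:10-10:55, 12:25-15:05, 16:00-17:00.
Sam ∩ Vera ∩ Ben ∩ Oliver: 08:10-10:30, 12:25-15:05.
Sam ∩ Vera ∩ Ben ∩ Oliver ∩ Sofia: 08:10-10:30, 12:25-15:05.
Sam ∩ Vera ∩ Ben ∩ Oliver ∩ Sofia ∩ Alice: 08:10-10:30, 12:25-15:05.
Sam ∩ Vera ∩ Ben ∩ Oliver ∩ Sofia ∩ Alice ∩ Teo: 08:10-10:30, 12:25-15:05.
Summing the common windows: 140 + 160 = 300 minutes.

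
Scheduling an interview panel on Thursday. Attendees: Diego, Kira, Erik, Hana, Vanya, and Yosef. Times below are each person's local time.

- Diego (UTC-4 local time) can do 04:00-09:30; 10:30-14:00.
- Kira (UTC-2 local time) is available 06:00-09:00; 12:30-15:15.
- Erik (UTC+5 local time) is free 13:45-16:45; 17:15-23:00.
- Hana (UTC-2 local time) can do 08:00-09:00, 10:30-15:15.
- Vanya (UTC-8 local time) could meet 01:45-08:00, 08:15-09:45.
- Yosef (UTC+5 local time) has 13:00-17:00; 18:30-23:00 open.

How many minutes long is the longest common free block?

Diego in UTC: 08:00-13:30, 14:30-18:00 (add 4h to convert from UTC-4).
Kira in UTC: 08:00-11:00, 14:30-17:15 (add 2h to convert from UTC-2).
Erik in UTC: 08:45-11:45, 12:15-18:00 (subtract 5h to convert from UTC+5).
Hana in UTC: 10:00-11:00, 12:30-17:15 (add 2h to convert from UTC-2).
Vanya in UTC: 09:45-16:00, 16:15-17:45 (add 8h to convert from UTC-8).
Yosef in UTC: 08:00-12:00, 13:30-18:00 (subtract 5h to convert from UTC+5).
Diego ∩ Kira: 08:00-11:00, 14:30-17:15.
Diego ∩ Kira ∩ Erik: 08:45-11:00, 14:30-17:15.
Diego ∩ Kira ∩ Erik ∩ Hana: 10:00-11:00, 14:30-17:15.
Diego ∩ Kira ∩ Erik ∩ Hana ∩ Vanya: 10:00-11:00, 14:30-16:00, 16:15-17:15.
Diego ∩ Kira ∩ Erik ∩ Hana ∩ Vanya ∩ Yosef: 10:00-11:00, 14:30-16:00, 16:15-17:15.
Those are the intersection windows.
The longest is 14:30-16:00 at 90 minutes.

90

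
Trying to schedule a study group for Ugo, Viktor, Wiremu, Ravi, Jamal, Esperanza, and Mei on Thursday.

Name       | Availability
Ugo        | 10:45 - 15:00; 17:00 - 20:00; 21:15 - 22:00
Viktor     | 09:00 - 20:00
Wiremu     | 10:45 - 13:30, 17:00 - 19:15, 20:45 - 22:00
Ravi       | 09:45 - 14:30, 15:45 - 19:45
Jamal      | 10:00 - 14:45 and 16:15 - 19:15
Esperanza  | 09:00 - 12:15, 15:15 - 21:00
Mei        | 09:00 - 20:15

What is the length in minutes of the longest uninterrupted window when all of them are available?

Ugo ∩ Viktor: 10:45-15:00, 17:00-20:00.
Ugo ∩ Viktor ∩ Wiremu: 10:45-13:30, 17:00-19:15.
Ugo ∩ Viktor ∩ Wiremu ∩ Ravi: 10:45-13:30, 17:00-19:15.
Ugo ∩ Viktor ∩ Wiremu ∩ Ravi ∩ Jamal: 10:45-13:30, 17:00-19:15.
Ugo ∩ Viktor ∩ Wiremu ∩ Ravi ∩ Jamal ∩ Esperanza: 10:45-12:15, 17:00-19:15.
Ugo ∩ Viktor ∩ Wiremu ∩ Ravi ∩ Jamal ∩ Esperanza ∩ Mei: 10:45-12:15, 17:00-19:15.
Those are the intersection windows.
The longest is 17:00-19:15 at 135 minutes.

135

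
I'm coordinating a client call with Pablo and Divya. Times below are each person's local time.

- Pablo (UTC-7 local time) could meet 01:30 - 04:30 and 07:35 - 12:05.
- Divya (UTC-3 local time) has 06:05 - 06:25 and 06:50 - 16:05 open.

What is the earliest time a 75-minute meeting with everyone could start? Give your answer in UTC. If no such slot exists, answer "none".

Pablo in UTC: 08:30-11:30, 14:35-19:05 (add 7h to convert from UTC-7).
Divya in UTC: 09:05-09:25, 09:50-19:05 (add 3h to convert from UTC-3).
Pablo ∩ Divya: 09:05-09:25, 09:50-11:30, 14:35-19:05.
So the common availability across everyone is 09:05-09:25, 09:50-11:30, 14:35-19:05.
The first common window of at least 75 minutes is 09:50-11:30, so the earliest start is 09:50.

09:50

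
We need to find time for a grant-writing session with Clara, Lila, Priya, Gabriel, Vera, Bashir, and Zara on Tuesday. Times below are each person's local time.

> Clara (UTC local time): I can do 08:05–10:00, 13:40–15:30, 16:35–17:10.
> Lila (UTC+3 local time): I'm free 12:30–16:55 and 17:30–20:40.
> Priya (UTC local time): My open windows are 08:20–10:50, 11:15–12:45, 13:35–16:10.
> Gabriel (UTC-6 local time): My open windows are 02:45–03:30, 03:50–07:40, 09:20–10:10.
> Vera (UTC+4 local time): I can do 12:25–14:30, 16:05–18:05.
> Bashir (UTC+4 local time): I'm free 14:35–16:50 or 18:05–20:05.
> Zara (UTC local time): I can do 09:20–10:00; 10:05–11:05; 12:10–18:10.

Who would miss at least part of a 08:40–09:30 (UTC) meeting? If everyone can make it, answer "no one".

Bashir, Gabriel, Lila, Zara

Clara in UTC: 08:05-10:00, 13:40-15:30, 16:35-17:10.
Lila in UTC: 09:30-13:55, 14:30-17:40 (subtract 3h to convert from UTC+3).
Priya in UTC: 08:20-10:50, 11:15-12:45, 13:35-16:10.
Gabriel in UTC: 08:45-09:30, 09:50-13:40, 15:20-16:10 (add 6h to convert from UTC-6).
Vera in UTC: 08:25-10:30, 12:05-14:05 (subtract 4h to convert from UTC+4).
Bashir in UTC: 10:35-12:50, 14:05-16:05 (subtract 4h to convert from UTC+4).
Zara in UTC: 09:20-10:00, 10:05-11:05, 12:10-18:10.
Clara: free for 08:40-09:30. Lila: not fully free for 08:40-09:30. Priya: free for 08:40-09:30. Gabriel: not fully free for 08:40-09:30. Vera: free for 08:40-09:30. Bashir: not fully free for 08:40-09:30. Zara: not fully free for 08:40-09:30.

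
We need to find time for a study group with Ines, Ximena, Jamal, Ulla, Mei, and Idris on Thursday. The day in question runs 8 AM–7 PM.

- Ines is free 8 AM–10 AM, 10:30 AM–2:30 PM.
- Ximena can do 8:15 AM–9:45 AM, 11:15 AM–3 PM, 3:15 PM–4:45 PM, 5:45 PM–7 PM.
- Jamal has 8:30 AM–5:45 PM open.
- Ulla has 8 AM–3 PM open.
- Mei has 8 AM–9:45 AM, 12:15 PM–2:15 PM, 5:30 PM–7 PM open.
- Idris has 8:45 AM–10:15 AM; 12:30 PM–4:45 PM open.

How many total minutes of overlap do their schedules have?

Ines ∩ Ximena: 08:15-09:45, 11:15-14:30.
Ines ∩ Ximena ∩ Jamal: 08:30-09:45, 11:15-14:30.
Ines ∩ Ximena ∩ Jamal ∩ Ulla: 08:30-09:45, 11:15-14:30.
Ines ∩ Ximena ∩ Jamal ∩ Ulla ∩ Mei: 08:30-09:45, 12:15-14:15.
Ines ∩ Ximena ∩ Jamal ∩ Ulla ∩ Mei ∩ Idris: 08:45-09:45, 12:30-14:15.
Summing the common windows: 60 + 105 = 165 minutes.

165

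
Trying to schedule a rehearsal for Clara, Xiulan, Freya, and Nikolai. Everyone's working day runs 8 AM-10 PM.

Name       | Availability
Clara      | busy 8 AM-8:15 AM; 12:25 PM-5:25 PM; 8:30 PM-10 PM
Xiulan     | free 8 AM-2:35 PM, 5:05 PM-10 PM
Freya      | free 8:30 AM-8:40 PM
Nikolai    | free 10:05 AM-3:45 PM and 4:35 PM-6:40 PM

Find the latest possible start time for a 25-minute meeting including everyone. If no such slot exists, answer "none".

Clara free: 08:15-12:25, 17:25-20:30 (invert busy blocks within the working day).
Xiulan free: 08:00-14:35, 17:05-22:00.
Freya free: 08:30-20:40.
Nikolai free: 10:05-15:45, 16:35-18:40.
Clara ∩ Xiulan: 08:15-12:25, 17:25-20:30.
Clara ∩ Xiulan ∩ Freya: 08:30-12:25, 17:25-20:30.
Clara ∩ Xiulan ∩ Freya ∩ Nikolai: 10:05-12:25, 17:25-18:40.
The last common window of at least 25 minutes is 17:25-18:40; a 25-minute meeting can start as late as 18:15 and still end by 18:40.

18:15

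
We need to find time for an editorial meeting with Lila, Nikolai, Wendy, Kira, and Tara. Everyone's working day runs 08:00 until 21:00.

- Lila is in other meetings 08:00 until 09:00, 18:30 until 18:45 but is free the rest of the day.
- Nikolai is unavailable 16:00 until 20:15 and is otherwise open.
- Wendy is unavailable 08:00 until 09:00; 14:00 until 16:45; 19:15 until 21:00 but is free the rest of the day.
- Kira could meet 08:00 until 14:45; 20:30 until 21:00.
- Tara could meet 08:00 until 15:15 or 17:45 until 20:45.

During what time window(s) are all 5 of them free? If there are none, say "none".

Lila free: 09:00-18:30, 18:45-21:00 (invert busy blocks within the working day).
Nikolai free: 08:00-16:00, 20:15-21:00 (invert busy blocks within the working day).
Wendy free: 09:00-14:00, 16:45-19:15 (invert busy blocks within the working day).
Kira free: 08:00-14:45, 20:30-21:00.
Tara free: 08:00-15:15, 17:45-20:45.
Lila ∩ Nikolai: 09:00-16:00, 20:15-21:00.
Lila ∩ Nikolai ∩ Wendy: 09:00-14:00.
Lila ∩ Nikolai ∩ Wendy ∩ Kira: 09:00-14:00.
Lila ∩ Nikolai ∩ Wendy ∩ Kira ∩ Tara: 09:00-14:00.

09:00-14:00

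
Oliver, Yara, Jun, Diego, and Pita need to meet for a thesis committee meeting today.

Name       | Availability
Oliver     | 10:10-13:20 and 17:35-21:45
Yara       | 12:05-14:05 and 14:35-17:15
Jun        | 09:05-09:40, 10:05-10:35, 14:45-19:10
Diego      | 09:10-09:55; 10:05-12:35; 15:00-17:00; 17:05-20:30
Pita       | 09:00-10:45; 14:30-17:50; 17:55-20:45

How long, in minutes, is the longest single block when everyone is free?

Oliver ∩ Yara: 12:05-13:20.
Oliver ∩ Yara ∩ Jun: ∅.
Oliver ∩ Yara ∩ Jun ∩ Diego: ∅.
Oliver ∩ Yara ∩ Jun ∩ Diego ∩ Pita: ∅.
There is no time when everyone is free.
No common window exists, so the longest block is 0 minutes.

0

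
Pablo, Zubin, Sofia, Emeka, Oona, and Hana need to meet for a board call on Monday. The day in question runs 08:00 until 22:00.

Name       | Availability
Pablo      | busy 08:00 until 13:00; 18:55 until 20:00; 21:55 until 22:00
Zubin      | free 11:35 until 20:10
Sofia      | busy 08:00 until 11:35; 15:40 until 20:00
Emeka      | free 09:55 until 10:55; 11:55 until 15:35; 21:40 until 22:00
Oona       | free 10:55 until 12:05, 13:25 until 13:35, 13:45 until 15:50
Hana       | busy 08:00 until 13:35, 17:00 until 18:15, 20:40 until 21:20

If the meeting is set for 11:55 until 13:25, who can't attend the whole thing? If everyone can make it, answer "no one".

Pablo free: 13:00-18:55, 20:00-21:55 (invert busy blocks within the working day).
Zubin free: 11:35-20:10.
Sofia free: 11:35-15:40, 20:00-22:00 (invert busy blocks within the working day).
Emeka free: 09:55-10:55, 11:55-15:35, 21:40-22:00.
Oona free: 10:55-12:05, 13:25-13:35, 13:45-15:50.
Hana free: 13:35-17:00, 18:15-20:40, 21:20-22:00 (invert busy blocks within the working day).
Pablo: not fully free for 11:55-13:25. Zubin: free for 11:55-13:25. Sofia: free for 11:55-13:25. Emeka: free for 11:55-13:25. Oona: not fully free for 11:55-13:25. Hana: not fully free for 11:55-13:25.

Hana, Oona, Pablo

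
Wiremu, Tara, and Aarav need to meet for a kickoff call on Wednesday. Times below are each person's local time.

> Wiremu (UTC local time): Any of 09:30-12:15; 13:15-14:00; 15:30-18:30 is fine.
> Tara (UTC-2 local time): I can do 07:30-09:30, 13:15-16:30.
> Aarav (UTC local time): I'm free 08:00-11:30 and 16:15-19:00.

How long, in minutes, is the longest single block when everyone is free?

Wiremu in UTC: 09:30-12:15, 13:15-14:00, 15:30-18:30.
Tara in UTC: 09:30-11:30, 15:15-18:30 (add 2h to convert from UTC-2).
Aarav in UTC: 08:00-11:30, 16:15-19:00.
Wiremu ∩ Tara: 09:30-11:30, 15:30-18:30.
Wiremu ∩ Tara ∩ Aarav: 09:30-11:30, 16:15-18:30.
Those are the intersection windows.
The longest is 16:15-18:30 at 135 minutes.

135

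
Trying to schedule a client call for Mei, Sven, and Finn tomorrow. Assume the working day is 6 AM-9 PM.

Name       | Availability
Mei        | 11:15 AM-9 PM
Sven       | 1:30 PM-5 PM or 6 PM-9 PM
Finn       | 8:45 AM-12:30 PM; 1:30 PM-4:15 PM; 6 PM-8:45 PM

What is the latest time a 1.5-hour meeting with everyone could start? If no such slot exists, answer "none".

19:15

Mei ∩ Sven: 13:30-17:00, 18:00-21:00.
Mei ∩ Sven ∩ Finn: 13:30-16:15, 18:00-20:45.
The last common window of at least 90 minutes is 18:00-20:45; a 90-minute meeting can start as late as 19:15 and still end by 20:45.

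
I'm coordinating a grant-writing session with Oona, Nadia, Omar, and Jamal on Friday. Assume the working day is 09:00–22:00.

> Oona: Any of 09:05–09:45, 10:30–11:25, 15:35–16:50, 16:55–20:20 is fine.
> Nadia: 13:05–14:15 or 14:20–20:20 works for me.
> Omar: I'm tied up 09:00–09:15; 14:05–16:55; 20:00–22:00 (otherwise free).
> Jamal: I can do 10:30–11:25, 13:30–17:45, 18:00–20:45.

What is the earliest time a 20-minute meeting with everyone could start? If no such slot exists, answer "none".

Oona free: 09:05-09:45, 10:30-11:25, 15:35-16:50, 16:55-20:20.
Nadia free: 13:05-14:15, 14:20-20:20.
Omar free: 09:15-14:05, 16:55-20:00 (invert busy blocks within the working day).
Jamal free: 10:30-11:25, 13:30-17:45, 18:00-20:45.
Oona ∩ Nadia: 15:35-16:50, 16:55-20:20.
Oona ∩ Nadia ∩ Omar: 16:55-20:00.
Oona ∩ Nadia ∩ Omar ∩ Jamal: 16:55-17:45, 18:00-20:00.
So the common availability across everyone is 16:55-17:45, 18:00-20:00.
The first common window of at least 20 minutes is 16:55-17:45, so the earliest start is 16:55.

16:55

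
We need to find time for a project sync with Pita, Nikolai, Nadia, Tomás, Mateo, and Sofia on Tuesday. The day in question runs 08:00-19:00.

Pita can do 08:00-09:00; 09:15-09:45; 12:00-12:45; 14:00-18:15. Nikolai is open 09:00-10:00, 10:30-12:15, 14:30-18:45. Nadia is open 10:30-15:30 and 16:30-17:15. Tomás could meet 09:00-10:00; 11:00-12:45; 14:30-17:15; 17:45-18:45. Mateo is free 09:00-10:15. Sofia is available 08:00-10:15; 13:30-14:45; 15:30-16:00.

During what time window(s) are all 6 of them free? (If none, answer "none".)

Pita ∩ Nikolai: 09:15-09:45, 12:00-12:15, 14:30-18:15.
Pita ∩ Nikolai ∩ Nadia: 12:00-12:15, 14:30-15:30, 16:30-17:15.
Pita ∩ Nikolai ∩ Nadia ∩ Tomás: 12:00-12:15, 14:30-15:30, 16:30-17:15.
Pita ∩ Nikolai ∩ Nadia ∩ Tomás ∩ Mateo: ∅.
Pita ∩ Nikolai ∩ Nadia ∩ Tomás ∩ Mateo ∩ Sofia: ∅.
There is no time when everyone is free.

none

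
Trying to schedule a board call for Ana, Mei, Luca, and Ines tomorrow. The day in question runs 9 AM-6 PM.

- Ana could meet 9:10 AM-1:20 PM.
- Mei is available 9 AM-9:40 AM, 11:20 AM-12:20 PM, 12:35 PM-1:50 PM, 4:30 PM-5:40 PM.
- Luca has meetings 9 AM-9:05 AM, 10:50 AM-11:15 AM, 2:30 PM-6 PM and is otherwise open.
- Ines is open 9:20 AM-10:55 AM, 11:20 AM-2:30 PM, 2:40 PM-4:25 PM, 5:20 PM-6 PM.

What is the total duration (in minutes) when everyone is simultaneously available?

Ana free: 09:10-13:20.
Mei free: 09:00-09:40, 11:20-12:20, 12:35-13:50, 16:30-17:40.
Luca free: 09:05-10:50, 11:15-14:30 (invert busy blocks within the working day).
Ines free: 09:20-10:55, 11:20-14:30, 14:40-16:25, 17:20-18:00.
Ana ∩ Mei: 09:10-09:40, 11:20-12:20, 12:35-13:20.
Ana ∩ Mei ∩ Luca: 09:10-09:40, 11:20-12:20, 12:35-13:20.
Ana ∩ Mei ∩ Luca ∩ Ines: 09:20-09:40, 11:20-12:20, 12:35-13:20.
Summing the common windows: 20 + 60 + 45 = 125 minutes.

125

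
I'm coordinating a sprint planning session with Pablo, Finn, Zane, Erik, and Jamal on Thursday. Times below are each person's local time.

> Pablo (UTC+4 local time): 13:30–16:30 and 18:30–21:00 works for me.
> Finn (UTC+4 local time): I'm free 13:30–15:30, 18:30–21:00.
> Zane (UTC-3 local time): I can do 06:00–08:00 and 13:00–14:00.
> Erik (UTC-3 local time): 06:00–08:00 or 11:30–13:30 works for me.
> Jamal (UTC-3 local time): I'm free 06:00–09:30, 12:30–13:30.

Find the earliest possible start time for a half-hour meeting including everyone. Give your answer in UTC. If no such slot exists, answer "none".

09:30

Pablo in UTC: 09:30-12:30, 14:30-17:00 (subtract 4h to convert from UTC+4).
Finn in UTC: 09:30-11:30, 14:30-17:00 (subtract 4h to convert from UTC+4).
Zane in UTC: 09:00-11:00, 16:00-17:00 (add 3h to convert from UTC-3).
Erik in UTC: 09:00-11:00, 14:30-16:30 (add 3h to convert from UTC-3).
Jamal in UTC: 09:00-12:30, 15:30-16:30 (add 3h to convert from UTC-3).
Pablo ∩ Finn: 09:30-11:30, 14:30-17:00.
Pablo ∩ Finn ∩ Zane: 09:30-11:00, 16:00-17:00.
Pablo ∩ Finn ∩ Zane ∩ Erik: 09:30-11:00, 16:00-16:30.
Pablo ∩ Finn ∩ Zane ∩ Erik ∩ Jamal: 09:30-11:00, 16:00-16:30.
Those are the intersection windows.
The first common window of at least 30 minutes is 09:30-11:00, so the earliest start is 09:30.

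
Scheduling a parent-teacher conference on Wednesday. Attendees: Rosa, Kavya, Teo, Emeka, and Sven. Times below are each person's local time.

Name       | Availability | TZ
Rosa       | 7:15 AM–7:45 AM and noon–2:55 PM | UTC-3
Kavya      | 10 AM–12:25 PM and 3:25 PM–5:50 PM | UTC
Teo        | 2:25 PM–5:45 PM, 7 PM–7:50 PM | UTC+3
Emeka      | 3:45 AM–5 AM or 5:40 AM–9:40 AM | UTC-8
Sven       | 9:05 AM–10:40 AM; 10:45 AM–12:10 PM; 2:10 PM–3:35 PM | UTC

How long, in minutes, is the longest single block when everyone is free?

0

Rosa in UTC: 10:15-10:45, 15:00-17:55 (add 3h to convert from UTC-3).
Kavya in UTC: 10:00-12:25, 15:25-17:50.
Teo in UTC: 11:25-14:45, 16:00-16:50 (subtract 3h to convert from UTC+3).
Emeka in UTC: 11:45-13:00, 13:40-17:40 (add 8h to convert from UTC-8).
Sven in UTC: 09:05-10:40, 10:45-12:10, 14:10-15:35.
Rosa ∩ Kavya: 10:15-10:45, 15:25-17:50.
Rosa ∩ Kavya ∩ Teo: 16:00-16:50.
Rosa ∩ Kavya ∩ Teo ∩ Emeka: 16:00-16:50.
Rosa ∩ Kavya ∩ Teo ∩ Emeka ∩ Sven: ∅.
There is no time when everyone is free.
No common window exists, so the longest block is 0 minutes.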